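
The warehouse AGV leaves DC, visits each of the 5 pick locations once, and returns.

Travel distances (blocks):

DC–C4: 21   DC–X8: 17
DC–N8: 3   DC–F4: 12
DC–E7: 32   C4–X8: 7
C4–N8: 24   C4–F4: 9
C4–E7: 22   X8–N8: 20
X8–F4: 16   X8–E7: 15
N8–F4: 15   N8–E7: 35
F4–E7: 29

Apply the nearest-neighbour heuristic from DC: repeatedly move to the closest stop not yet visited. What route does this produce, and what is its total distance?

Nearest-neighbour total = 81 blocks; route DC → N8 → F4 → C4 → X8 → E7 → DC.

DC → [N8:3 / F4:12 / X8:17 / C4:21 / E7:32] → N8 (3)
N8 → [F4:15 / X8:20 / C4:24 / E7:35] → F4 (15)
F4 → [C4:9 / X8:16 / E7:29] → C4 (9)
C4 → [X8:7 / E7:22] → X8 (7)
X8 → [E7:15] → E7 (15)
Return E7→DC: 32.
Total = 3 + 15 + 9 + 7 + 15 + 32 = 81.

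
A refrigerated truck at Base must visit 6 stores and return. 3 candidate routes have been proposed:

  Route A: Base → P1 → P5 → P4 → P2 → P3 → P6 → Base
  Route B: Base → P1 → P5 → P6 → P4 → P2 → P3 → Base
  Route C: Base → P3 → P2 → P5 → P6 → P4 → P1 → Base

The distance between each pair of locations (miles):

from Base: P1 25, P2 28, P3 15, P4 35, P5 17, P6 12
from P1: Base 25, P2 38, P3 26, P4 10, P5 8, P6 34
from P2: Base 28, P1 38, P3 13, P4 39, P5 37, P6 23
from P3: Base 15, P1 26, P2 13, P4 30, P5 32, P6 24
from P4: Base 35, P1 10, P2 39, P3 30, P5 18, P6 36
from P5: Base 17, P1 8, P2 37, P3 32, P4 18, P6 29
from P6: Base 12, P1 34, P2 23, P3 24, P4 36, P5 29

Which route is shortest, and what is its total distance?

Route A: 25 + 8 + 18 + 39 + 13 + 24 + 12 = 139
Route B: 25 + 8 + 29 + 36 + 39 + 13 + 15 = 165
Route C: 15 + 13 + 37 + 29 + 36 + 10 + 25 = 165

Shortest is Route A, total 139 miles.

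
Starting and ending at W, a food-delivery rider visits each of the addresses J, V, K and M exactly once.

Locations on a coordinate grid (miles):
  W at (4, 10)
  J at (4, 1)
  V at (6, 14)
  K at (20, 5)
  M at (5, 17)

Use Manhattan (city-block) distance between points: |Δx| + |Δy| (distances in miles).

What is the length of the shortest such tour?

There are 12 distinct closed tours to check (reversals are equivalent).
W→J→V→K→M→W: 9+15+23+27+8 = 82
W→J→V→M→K→W: 9+15+4+27+21 = 76
W→J→K→V→M→W: 9+20+23+4+8 = 64
W→J→K→M→V→W: 9+20+27+4+6 = 66
W→J→M→V→K→W: 9+17+4+23+21 = 74
W→J→M→K→V→W: 9+17+27+23+6 = 82
W→V→J→K→M→W: 6+15+20+27+8 = 76
W→V→J→M→K→W: 6+15+17+27+21 = 86
W→V→K→J→M→W: 6+23+20+17+8 = 74
W→V→M→J→K→W: 6+4+17+20+21 = 68
W→K→J→V→M→W: 21+20+15+4+8 = 68
W→K→V→J→M→W: 21+23+15+17+8 = 84
The minimum is 64.
One optimal route: W → J → K → V → M → W (or its reverse).

Minimum total distance: 64 miles.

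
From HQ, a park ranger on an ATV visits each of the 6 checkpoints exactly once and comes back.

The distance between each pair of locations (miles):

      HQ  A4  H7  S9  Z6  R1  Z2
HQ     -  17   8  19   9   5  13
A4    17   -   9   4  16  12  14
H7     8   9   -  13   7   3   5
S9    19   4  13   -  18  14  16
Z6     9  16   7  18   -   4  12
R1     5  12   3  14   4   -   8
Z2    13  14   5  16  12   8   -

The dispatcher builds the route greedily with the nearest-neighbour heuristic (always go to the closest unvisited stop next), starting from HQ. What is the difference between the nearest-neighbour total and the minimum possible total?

The nearest-neighbour route is 6 miles longer than optimal.

From HQ: R1=5, H7=8, Z6=9, Z2=13, A4=17, S9=19 → choose R1 (5).
From R1: H7=3, Z6=4, Z2=8, A4=12, S9=14 → choose H7 (3).
From H7: Z2=5, Z6=7, A4=9, S9=13 → choose Z2 (5).
From Z2: Z6=12, A4=14, S9=16 → choose Z6 (12).
From Z6: A4=16, S9=18 → choose A4 (16).
From A4: S9=4 → choose S9 (4).
NN route HQ → R1 → H7 → Z2 → Z6 → A4 → S9 → HQ costs 64.
Optimal: HQ → A4 → S9 → Z2 → H7 → Z6 → R1 → HQ costs 58 (by enumerating all 360 distinct tours).
Excess = 64 − 58 = 6.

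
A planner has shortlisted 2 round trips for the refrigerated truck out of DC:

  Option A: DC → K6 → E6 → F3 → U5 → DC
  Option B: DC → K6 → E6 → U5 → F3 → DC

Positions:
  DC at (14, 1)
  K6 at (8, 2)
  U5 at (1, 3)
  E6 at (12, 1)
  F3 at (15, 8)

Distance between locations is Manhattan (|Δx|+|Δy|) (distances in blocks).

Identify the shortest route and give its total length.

Option A: 7 + 5 + 10 + 19 + 15 = 56
Option B: 7 + 5 + 13 + 19 + 8 = 52

Shortest is Option B, total 52 blocks.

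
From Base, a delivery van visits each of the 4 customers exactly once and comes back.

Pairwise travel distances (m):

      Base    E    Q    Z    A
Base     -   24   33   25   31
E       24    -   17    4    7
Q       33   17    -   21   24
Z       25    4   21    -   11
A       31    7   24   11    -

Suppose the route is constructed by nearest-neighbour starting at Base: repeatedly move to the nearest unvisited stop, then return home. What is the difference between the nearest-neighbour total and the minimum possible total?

Base: E=24, Z=25, A=31, Q=33 ⇒ E
E: Z=4, A=7, Q=17 ⇒ Z
Z: A=11, Q=21 ⇒ A
A: Q=24 ⇒ Q
NN route Base → E → Z → A → Q → Base costs 96.
Optimal: Base → Q → E → A → Z → Base costs 93 (by enumerating all 12 distinct tours).
Excess = 96 − 93 = 3.

The nearest-neighbour route is 3 m longer than optimal.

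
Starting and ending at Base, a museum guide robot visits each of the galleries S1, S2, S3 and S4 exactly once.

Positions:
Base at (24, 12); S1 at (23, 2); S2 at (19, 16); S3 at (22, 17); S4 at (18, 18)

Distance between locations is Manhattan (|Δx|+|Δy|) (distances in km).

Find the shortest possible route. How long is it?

There are 12 distinct closed tours to check (reversals are equivalent).
Base - S1 - S2 - S3 - S4 - Base: 11+18+4+5+12 = 50
Base - S1 - S2 - S4 - S3 - Base: 11+18+3+5+7 = 44
Base - S1 - S3 - S2 - S4 - Base: 11+16+4+3+12 = 46
Base - S1 - S3 - S4 - S2 - Base: 11+16+5+3+9 = 44
Base - S1 - S4 - S2 - S3 - Base: 11+21+3+4+7 = 46
Base - S1 - S4 - S3 - S2 - Base: 11+21+5+4+9 = 50
Base - S2 - S1 - S3 - S4 - Base: 9+18+16+5+12 = 60
Base - S2 - S1 - S4 - S3 - Base: 9+18+21+5+7 = 60
Base - S2 - S3 - S1 - S4 - Base: 9+4+16+21+12 = 62
Base - S2 - S4 - S1 - S3 - Base: 9+3+21+16+7 = 56
Base - S3 - S1 - S2 - S4 - Base: 7+16+18+3+12 = 56
Base - S3 - S2 - S1 - S4 - Base: 7+4+18+21+12 = 62
The minimum is 44.
One optimal route: Base → S1 → S2 → S4 → S3 → Base (or its reverse).

44 km — the shortest possible round trip.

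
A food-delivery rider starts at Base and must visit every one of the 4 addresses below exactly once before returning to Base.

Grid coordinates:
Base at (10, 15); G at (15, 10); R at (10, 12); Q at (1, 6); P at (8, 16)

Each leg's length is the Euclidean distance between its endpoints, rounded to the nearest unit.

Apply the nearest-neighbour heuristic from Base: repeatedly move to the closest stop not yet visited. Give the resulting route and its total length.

Base → [P:2 / R:3 / G:7 / Q:13] → P (2)
P → [R:4 / G:9 / Q:12] → R (4)
R → [G:5 / Q:11] → G (5)
G → [Q:15] → Q (15)
Return Q→Base: 13.
Total = 2 + 4 + 5 + 15 + 13 = 39.

Total distance 39 via the nearest-neighbour route Base → P → R → G → Q → Base.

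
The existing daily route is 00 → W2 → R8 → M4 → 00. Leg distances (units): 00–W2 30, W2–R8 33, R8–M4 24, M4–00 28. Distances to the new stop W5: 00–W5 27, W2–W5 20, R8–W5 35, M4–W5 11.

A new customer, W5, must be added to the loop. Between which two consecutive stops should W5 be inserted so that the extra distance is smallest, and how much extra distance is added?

Insertion cost between consecutive stops i–j is d(i,W5) + d(W5,j) − d(i,j):
  between 00 and W2: 27 + 20 − 30 = 17
  between W2 and R8: 20 + 35 − 33 = 22
  between R8 and M4: 35 + 11 − 24 = 22
  between M4 and 00: 11 + 27 − 28 = 10
Cheapest insertion is between M4 and 00, adding 10.
New total = 115 + 10 = 125.

Minimum extra distance: 10, inserting W5 between M4 and 00.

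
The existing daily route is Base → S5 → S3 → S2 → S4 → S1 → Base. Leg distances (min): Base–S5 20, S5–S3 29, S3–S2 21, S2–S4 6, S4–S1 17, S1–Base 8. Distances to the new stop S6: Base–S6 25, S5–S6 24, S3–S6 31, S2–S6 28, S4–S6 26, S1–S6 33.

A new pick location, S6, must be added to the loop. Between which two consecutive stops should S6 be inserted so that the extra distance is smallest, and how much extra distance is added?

Adding 26 min by placing S6 on the S5–S3 leg.

Insertion cost between consecutive stops i–j is d(i,S6) + d(S6,j) − d(i,j):
  between Base and S5: 25 + 24 − 20 = 29
  between S5 and S3: 24 + 31 − 29 = 26
  between S3 and S2: 31 + 28 − 21 = 38
  between S2 and S4: 28 + 26 − 6 = 48
  between S4 and S1: 26 + 33 − 17 = 42
  between S1 and Base: 33 + 25 − 8 = 50
Cheapest insertion is between S5 and S3, adding 26.
New total = 101 + 26 = 127.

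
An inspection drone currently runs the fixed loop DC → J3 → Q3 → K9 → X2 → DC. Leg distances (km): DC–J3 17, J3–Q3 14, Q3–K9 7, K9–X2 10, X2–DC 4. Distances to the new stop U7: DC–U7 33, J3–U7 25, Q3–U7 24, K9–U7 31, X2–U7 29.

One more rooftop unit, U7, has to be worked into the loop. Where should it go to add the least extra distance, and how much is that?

Insertion cost between consecutive stops i–j is d(i,U7) + d(U7,j) − d(i,j):
  between DC and J3: 33 + 25 − 17 = 41
  between J3 and Q3: 25 + 24 − 14 = 35
  between Q3 and K9: 24 + 31 − 7 = 48
  between K9 and X2: 31 + 29 − 10 = 50
  between X2 and DC: 29 + 33 − 4 = 58
Cheapest insertion is between J3 and Q3, adding 35.
New total = 52 + 35 = 87.

Minimum extra distance: 35 km, inserting U7 between J3 and Q3.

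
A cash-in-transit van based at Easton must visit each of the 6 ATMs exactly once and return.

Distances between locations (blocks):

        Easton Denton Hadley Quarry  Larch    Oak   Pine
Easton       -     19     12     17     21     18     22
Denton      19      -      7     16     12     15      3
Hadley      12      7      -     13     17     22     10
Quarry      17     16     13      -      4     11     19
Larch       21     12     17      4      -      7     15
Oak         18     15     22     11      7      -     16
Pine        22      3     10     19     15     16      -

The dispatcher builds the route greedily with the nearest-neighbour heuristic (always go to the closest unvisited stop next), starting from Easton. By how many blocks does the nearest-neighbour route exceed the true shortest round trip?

Easton: Hadley=12, Quarry=17, Oak=18, Denton=19, Larch=21, Pine=22 ⇒ Hadley
Hadley: Denton=7, Pine=10, Quarry=13, Larch=17, Oak=22 ⇒ Denton
Denton: Pine=3, Larch=12, Oak=15, Quarry=16 ⇒ Pine
Pine: Larch=15, Oak=16, Quarry=19 ⇒ Larch
Larch: Quarry=4, Oak=7 ⇒ Quarry
Quarry: Oak=11 ⇒ Oak
NN route Easton → Hadley → Denton → Pine → Larch → Quarry → Oak → Easton costs 70.
Optimal: Easton → Hadley → Denton → Pine → Oak → Larch → Quarry → Easton costs 66 (by enumerating all 360 distinct tours).
Excess = 70 − 66 = 4.

Excess over optimum: 4 blocks.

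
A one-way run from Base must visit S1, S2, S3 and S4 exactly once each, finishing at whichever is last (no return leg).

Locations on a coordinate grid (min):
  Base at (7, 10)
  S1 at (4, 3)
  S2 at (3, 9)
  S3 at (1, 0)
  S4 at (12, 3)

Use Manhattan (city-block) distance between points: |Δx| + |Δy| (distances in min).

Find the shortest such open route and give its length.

Minimum one-way distance = 30 min.

There are 4! = 24 possible orderings.
Base - S1 - S2 - S3 - S4: 10+7+11+14 = 42
Base - S1 - S2 - S4 - S3: 10+7+15+14 = 46
Base - S1 - S3 - S2 - S4: 10+6+11+15 = 42
Base - S1 - S3 - S4 - S2: 10+6+14+15 = 45
Base - S1 - S4 - S2 - S3: 10+8+15+11 = 44
Base - S1 - S4 - S3 - S2: 10+8+14+11 = 43
Base - S2 - S1 - S3 - S4: 5+7+6+14 = 32
Base - S2 - S1 - S4 - S3: 5+7+8+14 = 34
Base - S2 - S3 - S1 - S4: 5+11+6+8 = 30
Base - S2 - S3 - S4 - S1: 5+11+14+8 = 38
Base - S2 - S4 - S1 - S3: 5+15+8+6 = 34
Base - S2 - S4 - S3 - S1: 5+15+14+6 = 40
Base - S3 - S1 - S2 - S4: 16+6+7+15 = 44
Base - S3 - S1 - S4 - S2: 16+6+8+15 = 45
… (10 more)
The minimum is 30.
One shortest path: Base → S2 → S3 → S1 → S4.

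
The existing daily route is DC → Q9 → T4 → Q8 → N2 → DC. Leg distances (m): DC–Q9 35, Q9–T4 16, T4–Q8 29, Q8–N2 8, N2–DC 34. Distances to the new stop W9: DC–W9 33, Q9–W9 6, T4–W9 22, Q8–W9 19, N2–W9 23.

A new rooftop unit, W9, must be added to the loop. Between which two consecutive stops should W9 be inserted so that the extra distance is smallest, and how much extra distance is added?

Insertion cost between consecutive stops i–j is d(i,W9) + d(W9,j) − d(i,j):
  between DC and Q9: 33 + 6 − 35 = 4
  between Q9 and T4: 6 + 22 − 16 = 12
  between T4 and Q8: 22 + 19 − 29 = 12
  between Q8 and N2: 19 + 23 − 8 = 34
  between N2 and DC: 23 + 33 − 34 = 22
Cheapest insertion is between DC and Q9, adding 4.
New total = 122 + 4 = 126.

Minimum extra distance: 4 m, inserting W9 between DC and Q9.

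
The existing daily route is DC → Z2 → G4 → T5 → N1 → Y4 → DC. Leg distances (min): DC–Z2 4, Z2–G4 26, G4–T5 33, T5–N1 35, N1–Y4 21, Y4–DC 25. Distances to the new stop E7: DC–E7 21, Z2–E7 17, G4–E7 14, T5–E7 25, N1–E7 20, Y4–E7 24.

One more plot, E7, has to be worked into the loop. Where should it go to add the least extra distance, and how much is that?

Minimum extra distance: 5 min, inserting E7 between Z2 and G4.

Insertion cost between consecutive stops i–j is d(i,E7) + d(E7,j) − d(i,j):
  between DC and Z2: 21 + 17 − 4 = 34
  between Z2 and G4: 17 + 14 − 26 = 5
  between G4 and T5: 14 + 25 − 33 = 6
  between T5 and N1: 25 + 20 − 35 = 10
  between N1 and Y4: 20 + 24 − 21 = 23
  between Y4 and DC: 24 + 21 − 25 = 20
Cheapest insertion is between Z2 and G4, adding 5.
New total = 144 + 5 = 149.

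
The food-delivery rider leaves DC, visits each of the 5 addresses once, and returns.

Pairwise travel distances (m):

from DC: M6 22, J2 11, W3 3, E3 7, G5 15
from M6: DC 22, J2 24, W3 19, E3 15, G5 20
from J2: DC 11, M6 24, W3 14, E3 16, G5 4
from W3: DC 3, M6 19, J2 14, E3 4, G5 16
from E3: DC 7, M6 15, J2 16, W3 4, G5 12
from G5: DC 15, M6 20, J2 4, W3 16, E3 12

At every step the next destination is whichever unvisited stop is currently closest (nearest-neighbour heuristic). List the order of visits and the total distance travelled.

69 m along DC → W3 → E3 → G5 → J2 → M6 → DC.

At DC the remaining stops are W3 3, E3 7, J2 11, G5 15, M6 22; go to W3.
At W3 the remaining stops are E3 4, J2 14, G5 16, M6 19; go to E3.
At E3 the remaining stops are G5 12, M6 15, J2 16; go to G5.
At G5 the remaining stops are J2 4, M6 20; go to J2.
At J2 the remaining stops are M6 24; go to M6.
Return M6→DC: 22.
Total = 3 + 4 + 12 + 4 + 24 + 22 = 69.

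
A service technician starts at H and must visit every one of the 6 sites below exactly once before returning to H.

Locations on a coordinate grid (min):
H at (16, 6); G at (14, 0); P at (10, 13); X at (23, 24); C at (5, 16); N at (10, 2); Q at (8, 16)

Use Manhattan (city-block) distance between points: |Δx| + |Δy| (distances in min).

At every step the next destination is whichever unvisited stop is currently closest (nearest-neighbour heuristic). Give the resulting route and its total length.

At H the remaining stops are G 8, N 10, P 13, Q 18, C 21, X 25; go to G.
At G the remaining stops are N 6, P 17, Q 22, C 25, X 33; go to N.
At N the remaining stops are P 11, Q 16, C 19, X 35; go to P.
At P the remaining stops are Q 5, C 8, X 24; go to Q.
At Q the remaining stops are C 3, X 23; go to C.
At C the remaining stops are X 26; go to X.
Return X→H: 25.
Total = 8 + 6 + 11 + 5 + 3 + 26 + 25 = 84.

Total distance 84 min via the nearest-neighbour route H → G → N → P → Q → C → X → H.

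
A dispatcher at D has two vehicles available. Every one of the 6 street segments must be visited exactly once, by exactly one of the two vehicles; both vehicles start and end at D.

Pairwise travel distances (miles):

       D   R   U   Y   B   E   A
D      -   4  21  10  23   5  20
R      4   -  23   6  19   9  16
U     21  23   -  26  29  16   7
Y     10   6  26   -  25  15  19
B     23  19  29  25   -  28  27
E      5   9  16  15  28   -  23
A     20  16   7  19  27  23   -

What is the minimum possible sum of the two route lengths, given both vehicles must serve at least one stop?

Try each way of splitting the stops between the two vehicles (each non-empty) and, for each split, find the best tour for each vehicle:
  {R} + {U, Y, B, E, A}: 8 + 90 = 98
  {U} + {R, Y, B, E, A}: 42 + 89 = 131
  {R, U} + {Y, B, E, A}: 48 + 89 = 137
  {Y} + {R, U, B, E, A}: 20 + 78 = 98
  {R, Y} + {U, B, E, A}: 20 + 78 = 98
  {U, Y} + {R, B, E, A}: 57 + 78 = 135
  … (31 splits in total)
Best: vehicle 1 D → R → D = 8; vehicle 2 D → Y → B → A → U → E → D = 90; combined 98.

Minimum combined distance: 98 miles.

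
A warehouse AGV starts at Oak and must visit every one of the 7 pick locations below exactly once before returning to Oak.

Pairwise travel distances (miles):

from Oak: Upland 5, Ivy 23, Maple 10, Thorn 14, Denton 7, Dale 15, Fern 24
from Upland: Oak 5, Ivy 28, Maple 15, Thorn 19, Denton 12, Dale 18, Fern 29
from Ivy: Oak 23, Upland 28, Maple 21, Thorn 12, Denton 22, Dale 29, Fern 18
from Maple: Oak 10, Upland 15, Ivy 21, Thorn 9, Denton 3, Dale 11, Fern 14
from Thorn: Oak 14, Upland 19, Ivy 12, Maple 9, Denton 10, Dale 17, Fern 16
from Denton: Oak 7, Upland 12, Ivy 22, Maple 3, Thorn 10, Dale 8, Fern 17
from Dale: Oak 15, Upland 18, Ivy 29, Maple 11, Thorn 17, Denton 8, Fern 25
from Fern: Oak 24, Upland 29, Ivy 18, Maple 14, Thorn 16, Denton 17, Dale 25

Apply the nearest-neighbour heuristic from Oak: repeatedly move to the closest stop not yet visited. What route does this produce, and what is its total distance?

Total distance 99 miles via the nearest-neighbour route Oak → Upland → Denton → Maple → Thorn → Ivy → Fern → Dale → Oak.

At Oak the remaining stops are Upland 5, Denton 7, Maple 10, Thorn 14, Dale 15, Ivy 23, Fern 24; go to Upland.
At Upland the remaining stops are Denton 12, Maple 15, Dale 18, Thorn 19, Ivy 28, Fern 29; go to Denton.
At Denton the remaining stops are Maple 3, Dale 8, Thorn 10, Fern 17, Ivy 22; go to Maple.
At Maple the remaining stops are Thorn 9, Dale 11, Fern 14, Ivy 21; go to Thorn.
At Thorn the remaining stops are Ivy 12, Fern 16, Dale 17; go to Ivy.
At Ivy the remaining stops are Fern 18, Dale 29; go to Fern.
At Fern the remaining stops are Dale 25; go to Dale.
Return Dale→Oak: 15.
Total = 5 + 12 + 3 + 9 + 12 + 18 + 25 + 15 = 99.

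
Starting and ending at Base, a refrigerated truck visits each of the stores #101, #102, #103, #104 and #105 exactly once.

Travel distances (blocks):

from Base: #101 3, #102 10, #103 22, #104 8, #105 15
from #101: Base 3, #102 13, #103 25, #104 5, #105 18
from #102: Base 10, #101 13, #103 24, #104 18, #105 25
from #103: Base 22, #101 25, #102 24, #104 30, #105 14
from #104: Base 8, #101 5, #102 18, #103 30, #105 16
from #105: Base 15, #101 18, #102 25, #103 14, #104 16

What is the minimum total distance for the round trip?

With 5 stops there are 5!/2 = 60 distinct round trips (a route and its reverse cost the same).
Base-#101-#102-#103-#104-#105-Base: 3+13+24+30+16+15 = 101
Base-#101-#102-#103-#105-#104-Base: 3+13+24+14+16+8 = 78
Base-#101-#102-#104-#103-#105-Base: 3+13+18+30+14+15 = 93
Base-#101-#102-#104-#105-#103-Base: 3+13+18+16+14+22 = 86
Base-#101-#102-#105-#103-#104-Base: 3+13+25+14+30+8 = 93
Base-#101-#102-#105-#104-#103-Base: 3+13+25+16+30+22 = 109
Base-#101-#103-#102-#104-#105-Base: 3+25+24+18+16+15 = 101
Base-#101-#103-#102-#105-#104-Base: 3+25+24+25+16+8 = 101
Base-#101-#103-#104-#102-#105-Base: 3+25+30+18+25+15 = 116
Base-#101-#103-#104-#105-#102-Base: 3+25+30+16+25+10 = 109
Base-#101-#103-#105-#102-#104-Base: 3+25+14+25+18+8 = 93
Base-#101-#103-#105-#104-#102-Base: 3+25+14+16+18+10 = 86
Base-#101-#104-#102-#103-#105-Base: 3+5+18+24+14+15 = 79
Base-#101-#104-#102-#105-#103-Base: 3+5+18+25+14+22 = 87
… (46 more)
Base-#101-#104-#105-#103-#102-Base: 3+5+16+14+24+10 = 72  ← best
The minimum is 72.
One optimal route: Base → #101 → #104 → #105 → #103 → #102 → Base (or its reverse).

Shortest round trip = 72 blocks.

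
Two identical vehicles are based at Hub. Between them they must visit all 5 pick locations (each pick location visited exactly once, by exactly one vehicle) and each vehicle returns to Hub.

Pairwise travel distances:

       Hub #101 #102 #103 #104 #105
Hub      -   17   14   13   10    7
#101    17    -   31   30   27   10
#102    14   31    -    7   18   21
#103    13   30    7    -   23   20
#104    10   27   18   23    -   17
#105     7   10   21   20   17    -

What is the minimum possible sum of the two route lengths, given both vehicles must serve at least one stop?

There are 2^4 − 1 = 15 ways to divide the 5 stops into two non-empty groups. For each, the best each vehicle can do is its own shortest tour through its group:
  {#101} + {#102, #103, #104, #105}: 34 + 62 = 96
  {#102} + {#101, #103, #104, #105}: 28 + 80 = 108
  {#101, #102} + {#103, #104, #105}: 62 + 60 = 122
  {#103} + {#101, #102, #104, #105}: 26 + 76 = 102
  {#101, #103} + {#102, #104, #105}: 60 + 56 = 116
  {#102, #103} + {#101, #104, #105}: 34 + 54 = 88
  … (15 splits in total)
  {#102, #103, #104} + {#101, #105}: 48 + 34 = 82  ← best
Best: vehicle 1 Hub → #103 → #102 → #104 → Hub = 48; vehicle 2 Hub → #101 → #105 → Hub = 34; combined 82.

Minimum combined distance: 82.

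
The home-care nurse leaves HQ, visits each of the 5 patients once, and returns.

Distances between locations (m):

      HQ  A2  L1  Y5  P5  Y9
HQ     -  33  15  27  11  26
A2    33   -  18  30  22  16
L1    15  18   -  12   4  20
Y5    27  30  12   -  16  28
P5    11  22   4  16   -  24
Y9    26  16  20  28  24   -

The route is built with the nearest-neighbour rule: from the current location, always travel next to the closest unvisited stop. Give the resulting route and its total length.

At HQ the remaining stops are P5 11, L1 15, Y9 26, Y5 27, A2 33; go to P5.
At P5 the remaining stops are L1 4, Y5 16, A2 22, Y9 24; go to L1.
At L1 the remaining stops are Y5 12, A2 18, Y9 20; go to Y5.
At Y5 the remaining stops are Y9 28, A2 30; go to Y9.
At Y9 the remaining stops are A2 16; go to A2.
Return A2→HQ: 33.
Total = 11 + 4 + 12 + 28 + 16 + 33 = 104.

Nearest-neighbour total = 104 m; route HQ → P5 → L1 → Y5 → Y9 → A2 → HQ.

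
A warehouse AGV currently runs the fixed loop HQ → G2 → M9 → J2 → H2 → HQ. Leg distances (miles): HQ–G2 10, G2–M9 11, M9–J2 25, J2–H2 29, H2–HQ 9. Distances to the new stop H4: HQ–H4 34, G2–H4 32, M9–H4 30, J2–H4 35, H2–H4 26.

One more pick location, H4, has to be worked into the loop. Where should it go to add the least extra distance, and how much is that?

+32 miles — insert H4 between J2 and H2.

Insertion cost between consecutive stops i–j is d(i,H4) + d(H4,j) − d(i,j):
  between HQ and G2: 34 + 32 − 10 = 56
  between G2 and M9: 32 + 30 − 11 = 51
  between M9 and J2: 30 + 35 − 25 = 40
  between J2 and H2: 35 + 26 − 29 = 32
  between H2 and HQ: 26 + 34 − 9 = 51
Cheapest insertion is between J2 and H2, adding 32.
New total = 84 + 32 = 116.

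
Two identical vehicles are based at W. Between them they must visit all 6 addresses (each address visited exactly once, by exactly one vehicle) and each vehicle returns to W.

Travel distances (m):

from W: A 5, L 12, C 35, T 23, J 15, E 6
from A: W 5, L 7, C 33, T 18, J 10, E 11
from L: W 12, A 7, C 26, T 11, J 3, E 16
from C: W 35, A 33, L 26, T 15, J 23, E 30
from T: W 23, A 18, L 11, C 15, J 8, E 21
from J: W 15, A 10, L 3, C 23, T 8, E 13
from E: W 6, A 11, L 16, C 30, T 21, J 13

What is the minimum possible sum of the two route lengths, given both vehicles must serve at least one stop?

Check every non-empty split of the stops between the two vehicles; for each half take its own optimal tour:
  {A} + {L, C, T, J, E}: 10 + 74 = 84
  {L} + {A, C, T, J, E}: 24 + 74 = 98
  {A, L} + {C, T, J, E}: 24 + 74 = 98
  {C} + {A, L, T, J, E}: 70 + 50 = 120
  {A, C} + {L, T, J, E}: 73 + 50 = 123
  {L, C} + {A, T, J, E}: 73 + 50 = 123
  … (31 splits in total)
Best: vehicle 1 W → A → W = 10; vehicle 2 W → L → J → T → C → E → W = 74; combined 84.

84 m — the smallest possible combined total.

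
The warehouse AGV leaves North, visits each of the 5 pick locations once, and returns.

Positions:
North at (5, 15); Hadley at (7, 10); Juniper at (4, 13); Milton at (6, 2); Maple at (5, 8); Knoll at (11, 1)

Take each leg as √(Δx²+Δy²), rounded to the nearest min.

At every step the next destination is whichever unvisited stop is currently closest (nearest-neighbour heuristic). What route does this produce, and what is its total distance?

North → [Juniper:2 / Hadley:5 / Maple:7 / Milton:13 / Knoll:15] → Juniper (2)
Juniper → [Hadley:4 / Maple:5 / Milton:11 / Knoll:14] → Hadley (4)
Hadley → [Maple:3 / Milton:8 / Knoll:10] → Maple (3)
Maple → [Milton:6 / Knoll:9] → Milton (6)
Milton → [Knoll:5] → Knoll (5)
Return Knoll→North: 15.
Total = 2 + 4 + 3 + 6 + 5 + 15 = 35.

Nearest-neighbour total = 35 min; route North → Juniper → Hadley → Maple → Milton → Knoll → North.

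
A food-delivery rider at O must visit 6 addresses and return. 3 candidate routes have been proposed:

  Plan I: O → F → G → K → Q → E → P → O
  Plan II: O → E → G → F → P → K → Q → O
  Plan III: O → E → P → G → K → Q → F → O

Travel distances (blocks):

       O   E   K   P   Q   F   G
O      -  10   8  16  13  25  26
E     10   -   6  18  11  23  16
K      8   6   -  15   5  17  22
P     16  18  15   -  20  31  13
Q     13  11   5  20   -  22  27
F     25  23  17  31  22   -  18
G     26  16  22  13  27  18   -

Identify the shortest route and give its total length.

Plan I: 25 + 18 + 22 + 5 + 11 + 18 + 16 = 115
Plan II: 10 + 16 + 18 + 31 + 15 + 5 + 13 = 108
Plan III: 10 + 18 + 13 + 22 + 5 + 22 + 25 = 115

108 blocks — Plan II is the shortest.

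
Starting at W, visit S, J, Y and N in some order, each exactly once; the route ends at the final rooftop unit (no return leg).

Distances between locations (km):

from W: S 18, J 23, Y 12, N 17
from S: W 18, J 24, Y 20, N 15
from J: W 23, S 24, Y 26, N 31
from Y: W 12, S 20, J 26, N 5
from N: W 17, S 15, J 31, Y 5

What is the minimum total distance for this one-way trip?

Minimum one-way distance = 56 km.

There are 4! = 24 possible orderings.
W - S - J - Y - N: 18+24+26+5 = 73
W - S - J - N - Y: 18+24+31+5 = 78
W - S - Y - J - N: 18+20+26+31 = 95
W - S - Y - N - J: 18+20+5+31 = 74
W - S - N - J - Y: 18+15+31+26 = 90
W - S - N - Y - J: 18+15+5+26 = 64
W - J - S - Y - N: 23+24+20+5 = 72
W - J - S - N - Y: 23+24+15+5 = 67
W - J - Y - S - N: 23+26+20+15 = 84
W - J - Y - N - S: 23+26+5+15 = 69
W - J - N - S - Y: 23+31+15+20 = 89
W - J - N - Y - S: 23+31+5+20 = 79
W - Y - S - J - N: 12+20+24+31 = 87
W - Y - S - N - J: 12+20+15+31 = 78
… (10 more)
W - Y - N - S - J: 12+5+15+24 = 56  ← best
The minimum is 56.
One shortest path: W → Y → N → S → J.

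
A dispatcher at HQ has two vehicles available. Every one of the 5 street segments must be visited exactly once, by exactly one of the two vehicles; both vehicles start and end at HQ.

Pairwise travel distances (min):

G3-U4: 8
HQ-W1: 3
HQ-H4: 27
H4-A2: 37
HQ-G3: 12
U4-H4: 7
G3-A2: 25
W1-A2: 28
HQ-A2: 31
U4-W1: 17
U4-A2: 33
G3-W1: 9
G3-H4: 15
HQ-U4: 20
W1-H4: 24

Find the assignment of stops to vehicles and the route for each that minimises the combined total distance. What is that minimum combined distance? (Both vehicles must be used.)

Try each way of splitting the stops between the two vehicles (each non-empty) and, for each split, find the best tour for each vehicle:
  {G3} + {U4, W1, H4, A2}: 24 + 95 = 119
  {U4} + {G3, W1, H4, A2}: 40 + 95 = 135
  {G3, U4} + {W1, H4, A2}: 40 + 95 = 135
  {W1} + {G3, U4, H4, A2}: 6 + 95 = 101
  {G3, W1} + {U4, H4, A2}: 24 + 95 = 119
  {U4, W1} + {G3, H4, A2}: 40 + 95 = 135
  … (15 splits in total)
Best: vehicle 1 HQ → W1 → HQ = 6; vehicle 2 HQ → G3 → U4 → H4 → A2 → HQ = 95; combined 101.

101 min — the smallest possible combined total.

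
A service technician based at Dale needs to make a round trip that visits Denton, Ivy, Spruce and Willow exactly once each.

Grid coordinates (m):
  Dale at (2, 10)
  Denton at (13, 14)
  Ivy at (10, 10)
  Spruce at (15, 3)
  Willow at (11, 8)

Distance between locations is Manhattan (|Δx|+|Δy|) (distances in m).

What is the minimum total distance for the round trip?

Minimum total distance: 48 m.

With 4 stops there are 4!/2 = 12 distinct round trips (a route and its reverse cost the same).
Dale - Denton - Ivy - Spruce - Willow - Dale: 15+7+12+9+11 = 54
Dale - Denton - Ivy - Willow - Spruce - Dale: 15+7+3+9+20 = 54
Dale - Denton - Spruce - Ivy - Willow - Dale: 15+13+12+3+11 = 54
Dale - Denton - Spruce - Willow - Ivy - Dale: 15+13+9+3+8 = 48
Dale - Denton - Willow - Ivy - Spruce - Dale: 15+8+3+12+20 = 58
Dale - Denton - Willow - Spruce - Ivy - Dale: 15+8+9+12+8 = 52
Dale - Ivy - Denton - Spruce - Willow - Dale: 8+7+13+9+11 = 48
Dale - Ivy - Denton - Willow - Spruce - Dale: 8+7+8+9+20 = 52
Dale - Ivy - Spruce - Denton - Willow - Dale: 8+12+13+8+11 = 52
Dale - Ivy - Willow - Denton - Spruce - Dale: 8+3+8+13+20 = 52
Dale - Spruce - Denton - Ivy - Willow - Dale: 20+13+7+3+11 = 54
Dale - Spruce - Ivy - Denton - Willow - Dale: 20+12+7+8+11 = 58
The minimum is 48.
One optimal route: Dale → Denton → Spruce → Willow → Ivy → Dale (or its reverse).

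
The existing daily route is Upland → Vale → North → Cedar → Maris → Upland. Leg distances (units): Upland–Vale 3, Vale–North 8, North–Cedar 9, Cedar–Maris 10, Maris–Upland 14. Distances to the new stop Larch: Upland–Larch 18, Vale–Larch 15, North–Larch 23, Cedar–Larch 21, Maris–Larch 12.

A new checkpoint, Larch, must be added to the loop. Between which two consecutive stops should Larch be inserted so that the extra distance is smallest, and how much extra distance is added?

Adding 16 by placing Larch on the Maris–Upland leg.

Insertion cost between consecutive stops i–j is d(i,Larch) + d(Larch,j) − d(i,j):
  between Upland and Vale: 18 + 15 − 3 = 30
  between Vale and North: 15 + 23 − 8 = 30
  between North and Cedar: 23 + 21 − 9 = 35
  between Cedar and Maris: 21 + 12 − 10 = 23
  between Maris and Upland: 12 + 18 − 14 = 16
Cheapest insertion is between Maris and Upland, adding 16.
New total = 44 + 16 = 60.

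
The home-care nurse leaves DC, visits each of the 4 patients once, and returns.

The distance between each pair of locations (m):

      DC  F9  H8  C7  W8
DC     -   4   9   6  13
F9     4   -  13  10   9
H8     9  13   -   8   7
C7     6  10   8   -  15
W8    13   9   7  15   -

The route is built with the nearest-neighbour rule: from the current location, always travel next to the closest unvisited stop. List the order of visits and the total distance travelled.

Total distance 34 m via the nearest-neighbour route DC → F9 → W8 → H8 → C7 → DC.

DC → [F9:4 / C7:6 / H8:9 / W8:13] → F9 (4)
F9 → [W8:9 / C7:10 / H8:13] → W8 (9)
W8 → [H8:7 / C7:15] → H8 (7)
H8 → [C7:8] → C7 (8)
Return C7→DC: 6.
Total = 4 + 9 + 7 + 8 + 6 = 34.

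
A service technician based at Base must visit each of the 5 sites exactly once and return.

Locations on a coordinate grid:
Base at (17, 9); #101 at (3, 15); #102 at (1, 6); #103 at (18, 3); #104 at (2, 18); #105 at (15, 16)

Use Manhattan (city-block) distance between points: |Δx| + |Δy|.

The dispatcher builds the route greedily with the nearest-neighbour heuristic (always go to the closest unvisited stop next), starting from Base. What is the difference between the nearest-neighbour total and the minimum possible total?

Excess over optimum: 6.

From Base: #103=7, #105=9, #102=19, #101=20, #104=24 → choose #103 (7).
From #103: #105=16, #102=20, #101=27, #104=31 → choose #105 (16).
From #105: #101=13, #104=15, #102=24 → choose #101 (13).
From #101: #104=4, #102=11 → choose #104 (4).
From #104: #102=13 → choose #102 (13).
NN route Base → #103 → #105 → #101 → #104 → #102 → Base costs 72.
Optimal: Base → #103 → #102 → #101 → #104 → #105 → Base costs 66 (by enumerating all 60 distinct tours).
Excess = 72 − 66 = 6.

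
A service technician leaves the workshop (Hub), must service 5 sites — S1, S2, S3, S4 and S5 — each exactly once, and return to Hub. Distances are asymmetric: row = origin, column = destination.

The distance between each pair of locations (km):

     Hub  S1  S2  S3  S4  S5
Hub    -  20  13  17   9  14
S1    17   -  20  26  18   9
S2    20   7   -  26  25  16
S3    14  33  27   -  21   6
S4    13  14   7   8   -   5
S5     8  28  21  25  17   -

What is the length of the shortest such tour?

Minimum total distance: 60 km.

Hub - S1 - S2 - S3 - S4 - S5 - Hub: 20+20+26+21+5+8 = 100
Hub - S1 - S2 - S3 - S5 - S4 - Hub: 20+20+26+6+17+13 = 102
Hub - S1 - S2 - S4 - S3 - S5 - Hub: 20+20+25+8+6+8 = 87
Hub - S1 - S2 - S4 - S5 - S3 - Hub: 20+20+25+5+25+14 = 109
Hub - S1 - S2 - S5 - S3 - S4 - Hub: 20+20+16+25+21+13 = 115
Hub - S1 - S2 - S5 - S4 - S3 - Hub: 20+20+16+17+8+14 = 95
Hub - S1 - S3 - S2 - S4 - S5 - Hub: 20+26+27+25+5+8 = 111
Hub - S1 - S3 - S2 - S5 - S4 - Hub: 20+26+27+16+17+13 = 119
Hub - S1 - S3 - S4 - S2 - S5 - Hub: 20+26+21+7+16+8 = 98
Hub - S1 - S3 - S4 - S5 - S2 - Hub: 20+26+21+5+21+20 = 113
Hub - S1 - S3 - S5 - S2 - S4 - Hub: 20+26+6+21+25+13 = 111
Hub - S1 - S3 - S5 - S4 - S2 - Hub: 20+26+6+17+7+20 = 96
Hub - S1 - S4 - S2 - S3 - S5 - Hub: 20+18+7+26+6+8 = 85
Hub - S1 - S4 - S2 - S5 - S3 - Hub: 20+18+7+16+25+14 = 100
… (106 more)
Hub - S2 - S1 - S4 - S3 - S5 - Hub: 13+7+18+8+6+8 = 60  ← best
The minimum is 60.
One optimal route: Hub → S2 → S1 → S4 → S3 → S5 → Hub.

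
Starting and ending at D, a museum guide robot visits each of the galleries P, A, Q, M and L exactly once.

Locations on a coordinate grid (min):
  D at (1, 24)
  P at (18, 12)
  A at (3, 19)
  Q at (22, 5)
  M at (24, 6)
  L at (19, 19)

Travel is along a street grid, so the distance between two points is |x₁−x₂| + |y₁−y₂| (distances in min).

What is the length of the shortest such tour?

With 5 stops there are 5!/2 = 60 distinct round trips (a route and its reverse cost the same).
D → P → A → Q → M → L → D: 29+22+33+3+18+23 = 128
D → P → A → Q → L → M → D: 29+22+33+17+18+41 = 160
D → P → A → M → Q → L → D: 29+22+34+3+17+23 = 128
D → P → A → M → L → Q → D: 29+22+34+18+17+40 = 160
D → P → A → L → Q → M → D: 29+22+16+17+3+41 = 128
D → P → A → L → M → Q → D: 29+22+16+18+3+40 = 128
D → P → Q → A → M → L → D: 29+11+33+34+18+23 = 148
D → P → Q → A → L → M → D: 29+11+33+16+18+41 = 148
D → P → Q → M → A → L → D: 29+11+3+34+16+23 = 116
D → P → Q → M → L → A → D: 29+11+3+18+16+7 = 84
D → P → Q → L → A → M → D: 29+11+17+16+34+41 = 148
D → P → Q → L → M → A → D: 29+11+17+18+34+7 = 116
D → P → M → A → Q → L → D: 29+12+34+33+17+23 = 148
D → P → M → A → L → Q → D: 29+12+34+16+17+40 = 148
… (46 more)
The minimum is 84.
One optimal route: D → P → Q → M → L → A → D (or its reverse).

Minimum total distance: 84 min.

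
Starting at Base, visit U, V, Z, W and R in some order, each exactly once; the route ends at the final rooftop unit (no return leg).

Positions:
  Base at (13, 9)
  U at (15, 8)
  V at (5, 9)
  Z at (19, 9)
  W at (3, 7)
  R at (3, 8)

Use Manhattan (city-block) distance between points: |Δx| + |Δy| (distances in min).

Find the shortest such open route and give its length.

26 min — the minimum one-way total.

There are 5! = 120 possible orderings.
Base→U→V→Z→W→R: 3+11+14+18+1 = 47
Base→U→V→Z→R→W: 3+11+14+17+1 = 46
Base→U→V→W→Z→R: 3+11+4+18+17 = 53
Base→U→V→W→R→Z: 3+11+4+1+17 = 36
Base→U→V→R→Z→W: 3+11+3+17+18 = 52
Base→U→V→R→W→Z: 3+11+3+1+18 = 36
Base→U→Z→V→W→R: 3+5+14+4+1 = 27
Base→U→Z→V→R→W: 3+5+14+3+1 = 26
Base→U→Z→W→V→R: 3+5+18+4+3 = 33
Base→U→Z→W→R→V: 3+5+18+1+3 = 30
Base→U→Z→R→V→W: 3+5+17+3+4 = 32
Base→U→Z→R→W→V: 3+5+17+1+4 = 30
Base→U→W→V→Z→R: 3+13+4+14+17 = 51
Base→U→W→V→R→Z: 3+13+4+3+17 = 40
… (106 more)
The minimum is 26.
One shortest path: Base → U → Z → V → R → W.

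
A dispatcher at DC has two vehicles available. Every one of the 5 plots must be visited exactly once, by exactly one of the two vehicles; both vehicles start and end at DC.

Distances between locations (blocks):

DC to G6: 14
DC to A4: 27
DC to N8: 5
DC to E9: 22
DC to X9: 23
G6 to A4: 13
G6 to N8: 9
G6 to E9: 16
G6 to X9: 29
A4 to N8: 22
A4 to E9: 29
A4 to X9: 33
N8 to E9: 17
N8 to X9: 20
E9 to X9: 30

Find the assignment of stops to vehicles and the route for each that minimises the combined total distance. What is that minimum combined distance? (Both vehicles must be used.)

117 blocks — the smallest possible combined total.

Check every non-empty split of the stops between the two vehicles; for each half take its own optimal tour:
  {G6} + {A4, N8, E9, X9}: 28 + 107 = 135
  {A4} + {G6, N8, E9, X9}: 54 + 83 = 137
  {G6, A4} + {N8, E9, X9}: 54 + 75 = 129
  {N8} + {G6, A4, E9, X9}: 10 + 107 = 117
  {G6, N8} + {A4, E9, X9}: 28 + 107 = 135
  {A4, N8} + {G6, E9, X9}: 54 + 83 = 137
  … (15 splits in total)
Best: vehicle 1 DC → N8 → DC = 10; vehicle 2 DC → E9 → G6 → A4 → X9 → DC = 107; combined 117.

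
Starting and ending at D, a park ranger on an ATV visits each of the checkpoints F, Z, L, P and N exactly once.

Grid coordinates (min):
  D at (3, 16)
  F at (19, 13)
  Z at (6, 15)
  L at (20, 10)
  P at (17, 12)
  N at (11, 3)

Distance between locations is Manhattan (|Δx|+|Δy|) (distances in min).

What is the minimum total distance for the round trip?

D→F→Z→L→P→N→D: 19+15+19+5+15+21 = 94
D→F→Z→L→N→P→D: 19+15+19+16+15+18 = 102
D→F→Z→P→L→N→D: 19+15+14+5+16+21 = 90
D→F→Z→P→N→L→D: 19+15+14+15+16+23 = 102
D→F→Z→N→L→P→D: 19+15+17+16+5+18 = 90
D→F→Z→N→P→L→D: 19+15+17+15+5+23 = 94
D→F→L→Z→P→N→D: 19+4+19+14+15+21 = 92
D→F→L→Z→N→P→D: 19+4+19+17+15+18 = 92
D→F→L→P→Z→N→D: 19+4+5+14+17+21 = 80
D→F→L→P→N→Z→D: 19+4+5+15+17+4 = 64
D→F→L→N→Z→P→D: 19+4+16+17+14+18 = 88
D→F→L→N→P→Z→D: 19+4+16+15+14+4 = 72
D→F→P→Z→L→N→D: 19+3+14+19+16+21 = 92
D→F→P→Z→N→L→D: 19+3+14+17+16+23 = 92
… (46 more)
D→Z→P→F→L→N→D: 4+14+3+4+16+21 = 62  ← best
The minimum is 62.
One optimal route: D → Z → P → F → L → N → D (or its reverse).

62 min — the shortest possible round trip.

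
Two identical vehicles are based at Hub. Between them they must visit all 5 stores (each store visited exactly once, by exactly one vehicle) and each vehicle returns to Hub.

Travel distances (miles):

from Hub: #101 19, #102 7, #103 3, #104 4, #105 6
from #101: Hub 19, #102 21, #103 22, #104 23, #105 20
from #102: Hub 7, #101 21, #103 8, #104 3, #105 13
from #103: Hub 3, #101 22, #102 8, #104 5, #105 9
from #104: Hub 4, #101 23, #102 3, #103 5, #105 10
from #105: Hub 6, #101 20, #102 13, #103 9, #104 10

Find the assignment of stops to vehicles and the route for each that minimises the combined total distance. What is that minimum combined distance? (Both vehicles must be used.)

60 miles — the smallest possible combined total.

There are 2^4 − 1 = 15 ways to divide the 5 stops into two non-empty groups. For each, the best each vehicle can do is its own shortest tour through its group:
  {#101} + {#102, #103, #104, #105}: 38 + 30 = 68
  {#102} + {#101, #103, #104, #105}: 14 + 57 = 71
  {#101, #102} + {#103, #104, #105}: 47 + 24 = 71
  {#103} + {#101, #102, #104, #105}: 6 + 54 = 60
  {#101, #103} + {#102, #104, #105}: 44 + 26 = 70
  {#102, #103} + {#101, #104, #105}: 18 + 53 = 71
  … (15 splits in total)
Best: vehicle 1 Hub → #103 → Hub = 6; vehicle 2 Hub → #104 → #102 → #101 → #105 → Hub = 54; combined 60.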